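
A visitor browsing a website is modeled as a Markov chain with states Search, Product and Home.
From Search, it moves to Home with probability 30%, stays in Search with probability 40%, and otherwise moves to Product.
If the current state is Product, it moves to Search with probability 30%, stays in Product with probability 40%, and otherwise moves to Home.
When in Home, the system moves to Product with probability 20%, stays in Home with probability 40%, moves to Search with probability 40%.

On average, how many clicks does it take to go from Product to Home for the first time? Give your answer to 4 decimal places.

3.3333

Let t(s) be the expected number of clicks to first reach Home from state s, with t(Home) = 0. Conditioning on the first click:
t(Search) = 1 + 0.4·t(Search) + 0.3·t(Product)
t(Product) = 1 + 0.3·t(Search) + 0.4·t(Product)
Solving: t(Search) = 3.3333, t(Product) = 3.3333.
Expected clicks from Product to Home: 3.3333.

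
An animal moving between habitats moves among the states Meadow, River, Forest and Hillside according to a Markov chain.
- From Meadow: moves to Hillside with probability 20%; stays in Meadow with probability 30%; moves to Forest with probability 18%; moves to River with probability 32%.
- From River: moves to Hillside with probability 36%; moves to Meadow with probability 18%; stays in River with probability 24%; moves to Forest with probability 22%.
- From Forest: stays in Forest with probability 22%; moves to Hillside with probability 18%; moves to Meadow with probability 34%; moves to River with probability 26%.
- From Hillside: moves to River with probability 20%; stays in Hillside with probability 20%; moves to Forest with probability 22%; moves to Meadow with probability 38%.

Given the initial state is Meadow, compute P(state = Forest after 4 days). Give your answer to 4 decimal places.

Propagate the distribution vector 4 days from Meadow.
After 0 days: (1.0000, 0.0000, 0.0000, 0.0000)
After 1 day: (0.3000, 0.3200, 0.1800, 0.2000)
After 2 days: (0.2848, 0.2596, 0.2080, 0.2476)
After 3 days: (0.2970, 0.2570, 0.2086, 0.2374)
After 4 days: (0.2965, 0.2584, 0.2081, 0.2370)
P(in Forest after 4 days) = 0.2081

0.2081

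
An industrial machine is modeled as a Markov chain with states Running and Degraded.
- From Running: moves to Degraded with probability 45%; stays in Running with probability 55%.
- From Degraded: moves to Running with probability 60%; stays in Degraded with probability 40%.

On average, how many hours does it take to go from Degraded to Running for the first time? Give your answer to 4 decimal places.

1.6667

Let t(s) be the expected number of hours to first reach Running from state s, with t(Running) = 0. Conditioning on the first hour:
t(Degraded) = 1 + 0.4·t(Degraded)
Solving: t(Degraded) = 1.6667.
Expected hours from Degraded to Running: 1.6667.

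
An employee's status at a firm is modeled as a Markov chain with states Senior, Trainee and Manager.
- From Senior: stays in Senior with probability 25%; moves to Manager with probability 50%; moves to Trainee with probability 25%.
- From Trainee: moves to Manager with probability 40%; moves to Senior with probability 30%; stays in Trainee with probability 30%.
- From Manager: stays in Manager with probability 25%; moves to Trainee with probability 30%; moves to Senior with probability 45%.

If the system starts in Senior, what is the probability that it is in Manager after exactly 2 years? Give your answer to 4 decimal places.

Sum over the intermediate state after 1 year:
P = P(Senior→Senior)·P(Senior→Manager) + P(Senior→Trainee)·P(Trainee→Manager) + P(Senior→Manager)·P(Manager→Manager)
  = 0.25×0.5 + 0.25×0.4 + 0.5×0.25
  = 0.1250 + 0.1000 + 0.1250 = 0.3500

0.3500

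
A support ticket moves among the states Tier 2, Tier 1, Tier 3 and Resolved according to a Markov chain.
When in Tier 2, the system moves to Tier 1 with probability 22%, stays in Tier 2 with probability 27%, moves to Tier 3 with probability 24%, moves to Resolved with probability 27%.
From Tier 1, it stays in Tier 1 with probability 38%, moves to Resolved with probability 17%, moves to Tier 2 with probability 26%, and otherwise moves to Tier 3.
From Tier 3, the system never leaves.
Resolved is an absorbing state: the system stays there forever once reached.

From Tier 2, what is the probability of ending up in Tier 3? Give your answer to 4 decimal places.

0.4820

Let h(s) be the probability of absorption at Tier 3 starting from transient state s. Then h(Tier 3) = 1 and h(Resolved) = 0. By first-step analysis:
h(Tier 2) = 0.27·h(Tier 2) + 0.22·h(Tier 1) + 0.24·1 + 0.27·0
h(Tier 1) = 0.26·h(Tier 2) + 0.38·h(Tier 1) + 0.19·1 + 0.17·0
Solving: h(Tier 2) = 0.4820, h(Tier 1) = 0.5086.
Starting from Tier 2, the probability is 0.4820.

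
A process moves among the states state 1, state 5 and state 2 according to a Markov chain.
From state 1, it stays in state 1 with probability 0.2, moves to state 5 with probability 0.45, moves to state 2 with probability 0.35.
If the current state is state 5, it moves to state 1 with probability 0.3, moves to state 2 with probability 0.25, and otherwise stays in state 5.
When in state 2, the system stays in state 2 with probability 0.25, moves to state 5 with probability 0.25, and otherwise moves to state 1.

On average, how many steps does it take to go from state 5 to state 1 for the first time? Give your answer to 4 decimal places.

2.8571

Let t(s) be the expected number of steps to first reach state 1 from state s, with t(state 1) = 0. Conditioning on the first step:
t(state 5) = 1 + 0.45·t(state 5) + 0.25·t(state 2)
t(state 2) = 1 + 0.25·t(state 5) + 0.25·t(state 2)
Solving: t(state 5) = 2.8571, t(state 2) = 2.2857.
Expected steps from state 5 to state 1: 2.8571.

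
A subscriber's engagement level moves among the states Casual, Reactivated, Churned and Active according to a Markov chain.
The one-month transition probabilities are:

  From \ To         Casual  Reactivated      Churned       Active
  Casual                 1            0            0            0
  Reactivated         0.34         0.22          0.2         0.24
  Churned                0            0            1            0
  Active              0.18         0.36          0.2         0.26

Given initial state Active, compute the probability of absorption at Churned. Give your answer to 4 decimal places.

0.4645

Let h(s) be the probability of absorption at Churned starting from transient state s. Then h(Churned) = 1 and h(Casual) = 0. By first-step analysis:
h(Reactivated) = 0.34·0 + 0.22·h(Reactivated) + 0.2·1 + 0.24·h(Active)
h(Active) = 0.18·0 + 0.36·h(Reactivated) + 0.2·1 + 0.26·h(Active)
Solving: h(Reactivated) = 0.3993, h(Active) = 0.4645.
Starting from Active, the probability is 0.4645.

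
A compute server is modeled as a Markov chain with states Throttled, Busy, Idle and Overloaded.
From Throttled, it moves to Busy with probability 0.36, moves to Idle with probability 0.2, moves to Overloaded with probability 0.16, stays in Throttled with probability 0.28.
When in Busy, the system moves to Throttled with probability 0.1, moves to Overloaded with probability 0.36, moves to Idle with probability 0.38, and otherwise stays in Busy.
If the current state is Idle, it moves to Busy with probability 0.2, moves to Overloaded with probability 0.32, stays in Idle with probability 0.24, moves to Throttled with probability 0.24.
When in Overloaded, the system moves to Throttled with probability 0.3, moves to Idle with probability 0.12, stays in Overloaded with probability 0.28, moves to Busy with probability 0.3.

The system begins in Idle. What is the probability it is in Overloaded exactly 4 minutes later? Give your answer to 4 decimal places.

Propagate the distribution vector 4 minutes from Idle.
After 0 minutes: (0.0000, 0.0000, 1.0000, 0.0000)
After 1 minute: (0.2400, 0.2000, 0.2400, 0.3200)
After 2 minutes: (0.2408, 0.2624, 0.2200, 0.2768)
After 3 minutes: (0.2295, 0.2557, 0.2339, 0.2809)
After 4 minutes: (0.2302, 0.2546, 0.2329, 0.2823)
P(in Overloaded after 4 minutes) = 0.2823

0.2823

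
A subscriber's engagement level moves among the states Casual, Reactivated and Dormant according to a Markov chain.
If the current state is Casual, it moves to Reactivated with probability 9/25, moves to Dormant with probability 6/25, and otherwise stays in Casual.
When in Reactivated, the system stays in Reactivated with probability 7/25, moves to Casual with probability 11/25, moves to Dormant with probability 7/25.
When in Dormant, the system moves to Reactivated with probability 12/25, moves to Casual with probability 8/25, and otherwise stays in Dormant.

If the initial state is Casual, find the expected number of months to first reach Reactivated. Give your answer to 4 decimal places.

Let t(s) be the expected number of months to first reach Reactivated from state s, with t(Reactivated) = 0. Conditioning on the first month:
t(Casual) = 1 + 0.4·t(Casual) + 0.24·t(Dormant)
t(Dormant) = 1 + 0.32·t(Casual) + 0.2·t(Dormant)
Solving: t(Casual) = 2.5794, t(Dormant) = 2.2817.
Expected months from Casual to Reactivated: 2.5794.

2.5794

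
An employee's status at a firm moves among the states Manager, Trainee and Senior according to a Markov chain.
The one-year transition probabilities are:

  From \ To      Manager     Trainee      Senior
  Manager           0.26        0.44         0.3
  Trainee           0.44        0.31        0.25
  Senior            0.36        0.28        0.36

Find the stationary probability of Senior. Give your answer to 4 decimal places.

Let the stationary distribution be π with π = πP and π_1 + π_2 + π_3 = 1.
π_1 = 0.26·π_1 + 0.44·π_2 + 0.36·π_3
π_2 = 0.44·π_1 + 0.31·π_2 + 0.28·π_3
Solving with the normalization constraint gives π = (0.3525, 0.3468, 0.3007).
So the stationary probability of Senior is 0.3007.

0.3007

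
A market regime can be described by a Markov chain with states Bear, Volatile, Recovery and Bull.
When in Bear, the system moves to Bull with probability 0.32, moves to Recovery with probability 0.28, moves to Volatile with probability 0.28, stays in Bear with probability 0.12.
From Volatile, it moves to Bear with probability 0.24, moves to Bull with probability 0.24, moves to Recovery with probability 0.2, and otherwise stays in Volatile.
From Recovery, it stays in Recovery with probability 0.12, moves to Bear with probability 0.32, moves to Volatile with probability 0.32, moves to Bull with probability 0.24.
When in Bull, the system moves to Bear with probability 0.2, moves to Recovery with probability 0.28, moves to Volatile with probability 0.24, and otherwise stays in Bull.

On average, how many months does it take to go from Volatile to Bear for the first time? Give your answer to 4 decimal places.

4.0602

Let t(s) be the expected number of months to first reach Bear from state s, with t(Bear) = 0. Conditioning on the first month:
t(Volatile) = 1 + 0.32·t(Volatile) + 0.2·t(Recovery) + 0.24·t(Bull)
t(Recovery) = 1 + 0.32·t(Volatile) + 0.12·t(Recovery) + 0.24·t(Bull)
t(Bull) = 1 + 0.24·t(Volatile) + 0.28·t(Recovery) + 0.28·t(Bull)
Solving: t(Volatile) = 4.0602, t(Recovery) = 3.7594, t(Bull) = 4.2043.
Expected months from Volatile to Bear: 4.0602.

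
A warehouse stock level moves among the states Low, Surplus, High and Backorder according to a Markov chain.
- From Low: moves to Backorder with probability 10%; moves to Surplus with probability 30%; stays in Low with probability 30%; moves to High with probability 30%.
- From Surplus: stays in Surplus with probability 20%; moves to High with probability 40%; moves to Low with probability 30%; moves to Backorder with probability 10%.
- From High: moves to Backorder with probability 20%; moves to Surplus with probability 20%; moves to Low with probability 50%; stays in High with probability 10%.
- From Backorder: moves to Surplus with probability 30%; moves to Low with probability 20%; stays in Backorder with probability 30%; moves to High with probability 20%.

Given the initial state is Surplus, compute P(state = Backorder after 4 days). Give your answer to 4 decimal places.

0.1572

Propagate the distribution vector 4 days from Surplus.
After 0 days: (0.0000, 1.0000, 0.0000, 0.0000)
After 1 day: (0.3000, 0.2000, 0.4000, 0.1000)
After 2 days: (0.3700, 0.2400, 0.2300, 0.1600)
After 3 days: (0.3300, 0.2530, 0.2620, 0.1550)
After 4 days: (0.3369, 0.2485, 0.2574, 0.1572)
P(in Backorder after 4 days) = 0.1572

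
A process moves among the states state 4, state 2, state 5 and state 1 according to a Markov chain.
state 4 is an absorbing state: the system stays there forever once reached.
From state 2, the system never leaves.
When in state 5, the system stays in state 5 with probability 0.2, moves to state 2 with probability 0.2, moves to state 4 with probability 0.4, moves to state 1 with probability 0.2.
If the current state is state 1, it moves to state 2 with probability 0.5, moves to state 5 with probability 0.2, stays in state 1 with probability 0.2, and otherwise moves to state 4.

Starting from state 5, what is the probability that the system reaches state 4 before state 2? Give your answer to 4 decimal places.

Let h(s) be the probability of absorption at state 4 starting from transient state s. Then h(state 4) = 1 and h(state 2) = 0. By first-step analysis:
h(state 5) = 0.4·1 + 0.2·0 + 0.2·h(state 5) + 0.2·h(state 1)
h(state 1) = 0.1·1 + 0.5·0 + 0.2·h(state 5) + 0.2·h(state 1)
Solving: h(state 5) = 0.5667, h(state 1) = 0.2667.
Starting from state 5, the probability is 0.5667.

0.5667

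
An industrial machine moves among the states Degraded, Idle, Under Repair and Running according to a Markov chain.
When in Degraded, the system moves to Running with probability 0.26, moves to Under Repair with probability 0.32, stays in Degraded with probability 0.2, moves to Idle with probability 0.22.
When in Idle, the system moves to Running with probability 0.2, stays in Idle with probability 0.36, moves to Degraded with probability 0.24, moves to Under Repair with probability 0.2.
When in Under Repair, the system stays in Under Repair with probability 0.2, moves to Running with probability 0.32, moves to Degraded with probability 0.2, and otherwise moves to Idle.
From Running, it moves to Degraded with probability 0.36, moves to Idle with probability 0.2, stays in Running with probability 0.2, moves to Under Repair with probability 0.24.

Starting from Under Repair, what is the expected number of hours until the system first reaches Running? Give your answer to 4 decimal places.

3.6706

Let t(s) be the expected number of hours to first reach Running from state s, with t(Running) = 0. Conditioning on the first hour:
t(Degraded) = 1 + 0.2·t(Degraded) + 0.22·t(Idle) + 0.32·t(Under Repair)
t(Idle) = 1 + 0.24·t(Degraded) + 0.36·t(Idle) + 0.2·t(Under Repair)
t(Under Repair) = 1 + 0.2·t(Degraded) + 0.28·t(Idle) + 0.2·t(Under Repair)
Solving: t(Degraded) = 3.8616, t(Idle) = 4.1576, t(Under Repair) = 3.6706.
Expected hours from Under Repair to Running: 3.6706.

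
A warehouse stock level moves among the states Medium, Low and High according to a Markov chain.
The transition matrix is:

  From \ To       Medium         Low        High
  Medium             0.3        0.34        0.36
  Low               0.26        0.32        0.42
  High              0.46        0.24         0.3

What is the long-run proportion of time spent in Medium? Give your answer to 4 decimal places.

Let the stationary distribution be π with π = πP and π_1 + π_2 + π_3 = 1.
π_1 = 0.3·π_1 + 0.26·π_2 + 0.46·π_3
π_2 = 0.34·π_1 + 0.32·π_2 + 0.24·π_3
Solving with the normalization constraint gives π = (0.3451, 0.2984, 0.3565).
So the stationary probability of Medium is 0.3451.

0.3451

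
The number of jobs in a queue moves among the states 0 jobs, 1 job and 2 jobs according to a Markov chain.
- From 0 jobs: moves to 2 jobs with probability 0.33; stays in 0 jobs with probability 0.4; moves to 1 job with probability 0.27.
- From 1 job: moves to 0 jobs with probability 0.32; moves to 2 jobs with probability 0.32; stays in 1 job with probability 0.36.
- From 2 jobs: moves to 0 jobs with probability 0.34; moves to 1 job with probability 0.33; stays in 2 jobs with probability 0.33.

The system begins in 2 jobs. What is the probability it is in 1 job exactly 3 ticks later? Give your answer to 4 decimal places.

0.3184

Propagate the distribution vector 3 ticks from 2 jobs.
After 0 ticks: (0.0000, 0.0000, 1.0000)
After 1 tick: (0.3400, 0.3300, 0.3300)
After 2 ticks: (0.3538, 0.3195, 0.3267)
After 3 ticks: (0.3548, 0.3184, 0.3268)
P(in 1 job after 3 ticks) = 0.3184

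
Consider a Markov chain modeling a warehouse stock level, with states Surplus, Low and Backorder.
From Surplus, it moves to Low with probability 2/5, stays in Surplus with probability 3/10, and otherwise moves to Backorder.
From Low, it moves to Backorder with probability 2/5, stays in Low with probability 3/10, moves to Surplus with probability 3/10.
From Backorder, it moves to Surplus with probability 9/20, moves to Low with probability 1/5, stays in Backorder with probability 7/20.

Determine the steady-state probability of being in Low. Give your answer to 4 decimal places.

Let the stationary distribution be π with π = πP and π_1 + π_2 + π_3 = 1.
π_1 = 0.3·π_1 + 0.3·π_2 + 0.45·π_3
π_2 = 0.4·π_1 + 0.3·π_2 + 0.2·π_3
Solving with the normalization constraint gives π = (0.3521, 0.3005, 0.3474).
So the stationary probability of Low is 0.3005.

0.3005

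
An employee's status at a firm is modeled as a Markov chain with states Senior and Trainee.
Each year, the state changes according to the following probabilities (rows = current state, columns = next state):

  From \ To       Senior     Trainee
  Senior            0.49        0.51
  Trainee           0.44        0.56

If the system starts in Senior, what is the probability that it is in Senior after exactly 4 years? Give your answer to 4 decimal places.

Propagate the distribution vector 4 years from Senior.
After 0 years: (1.0000, 0.0000)
After 1 year: (0.4900, 0.5100)
After 2 years: (0.4645, 0.5355)
After 3 years: (0.4632, 0.5368)
After 4 years: (0.4632, 0.5368)
P(in Senior after 4 years) = 0.4632

0.4632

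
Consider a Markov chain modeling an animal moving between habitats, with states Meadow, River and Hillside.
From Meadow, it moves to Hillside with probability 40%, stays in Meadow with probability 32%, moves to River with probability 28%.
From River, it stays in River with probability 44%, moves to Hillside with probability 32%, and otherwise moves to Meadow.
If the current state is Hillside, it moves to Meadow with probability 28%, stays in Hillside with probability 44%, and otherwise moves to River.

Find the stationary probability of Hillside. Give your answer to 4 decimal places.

0.3889

Let the stationary distribution be π with π = πP and π_1 + π_2 + π_3 = 1.
π_1 = 0.32·π_1 + 0.24·π_2 + 0.28·π_3
π_2 = 0.28·π_1 + 0.44·π_2 + 0.28·π_3
Solving with the normalization constraint gives π = (0.2778, 0.3333, 0.3889).
So the stationary probability of Hillside is 0.3889.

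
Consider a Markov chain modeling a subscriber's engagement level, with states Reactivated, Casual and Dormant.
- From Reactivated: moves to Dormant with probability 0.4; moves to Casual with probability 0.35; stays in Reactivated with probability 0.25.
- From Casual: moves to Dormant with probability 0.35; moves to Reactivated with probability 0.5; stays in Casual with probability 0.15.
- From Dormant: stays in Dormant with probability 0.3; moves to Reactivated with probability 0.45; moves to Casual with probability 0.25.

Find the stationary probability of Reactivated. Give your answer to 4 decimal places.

Let the stationary distribution be π with π = πP and π_1 + π_2 + π_3 = 1.
π_1 = 0.25·π_1 + 0.5·π_2 + 0.45·π_3
π_2 = 0.35·π_1 + 0.15·π_2 + 0.25·π_3
Solving with the normalization constraint gives π = (0.3859, 0.2624, 0.3517).
So the stationary probability of Reactivated is 0.3859.

0.3859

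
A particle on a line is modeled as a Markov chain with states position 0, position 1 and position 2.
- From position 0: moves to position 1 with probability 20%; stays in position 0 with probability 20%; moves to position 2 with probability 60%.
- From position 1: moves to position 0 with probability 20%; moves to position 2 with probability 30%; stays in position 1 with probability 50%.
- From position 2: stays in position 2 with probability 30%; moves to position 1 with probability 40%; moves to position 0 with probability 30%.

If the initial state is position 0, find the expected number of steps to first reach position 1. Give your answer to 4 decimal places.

Let t(s) be the expected number of steps to first reach position 1 from state s, with t(position 1) = 0. Conditioning on the first step:
t(position 0) = 1 + 0.2·t(position 0) + 0.6·t(position 2)
t(position 2) = 1 + 0.3·t(position 0) + 0.3·t(position 2)
Solving: t(position 0) = 3.4211, t(position 2) = 2.8947.
Expected steps from position 0 to position 1: 3.4211.

3.4211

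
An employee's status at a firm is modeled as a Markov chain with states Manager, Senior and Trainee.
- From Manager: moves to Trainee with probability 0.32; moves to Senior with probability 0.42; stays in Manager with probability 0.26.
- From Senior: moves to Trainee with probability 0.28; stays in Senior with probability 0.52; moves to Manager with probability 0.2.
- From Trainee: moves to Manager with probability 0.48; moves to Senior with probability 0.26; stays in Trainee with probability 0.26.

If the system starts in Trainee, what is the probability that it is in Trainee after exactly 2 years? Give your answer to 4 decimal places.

Sum over the intermediate state after 1 year:
P = P(Trainee→Manager)·P(Manager→Trainee) + P(Trainee→Senior)·P(Senior→Trainee) + P(Trainee→Trainee)·P(Trainee→Trainee)
  = 0.48×0.32 + 0.26×0.28 + 0.26×0.26
  = 0.1536 + 0.0728 + 0.0676 = 0.2940

0.2940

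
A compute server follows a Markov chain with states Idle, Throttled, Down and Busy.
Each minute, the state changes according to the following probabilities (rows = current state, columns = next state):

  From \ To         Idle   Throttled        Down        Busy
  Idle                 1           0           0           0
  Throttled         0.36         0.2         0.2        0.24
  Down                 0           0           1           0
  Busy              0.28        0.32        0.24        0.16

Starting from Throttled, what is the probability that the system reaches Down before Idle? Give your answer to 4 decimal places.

0.3790

Let h(s) be the probability of absorption at Down starting from transient state s. Then h(Down) = 1 and h(Idle) = 0. By first-step analysis:
h(Throttled) = 0.36·0 + 0.2·h(Throttled) + 0.2·1 + 0.24·h(Busy)
h(Busy) = 0.28·0 + 0.32·h(Throttled) + 0.24·1 + 0.16·h(Busy)
Solving: h(Throttled) = 0.3790, h(Busy) = 0.4301.
Starting from Throttled, the probability is 0.3790.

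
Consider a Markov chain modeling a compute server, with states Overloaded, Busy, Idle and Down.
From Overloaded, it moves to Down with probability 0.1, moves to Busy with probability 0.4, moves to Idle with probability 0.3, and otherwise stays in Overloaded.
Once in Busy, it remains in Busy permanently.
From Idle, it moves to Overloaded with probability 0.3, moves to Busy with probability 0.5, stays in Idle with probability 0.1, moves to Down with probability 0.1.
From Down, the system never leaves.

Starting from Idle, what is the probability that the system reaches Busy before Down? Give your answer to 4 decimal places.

Let h(s) be the probability of absorption at Busy starting from transient state s. Then h(Busy) = 1 and h(Down) = 0. By first-step analysis:
h(Overloaded) = 0.2·h(Overloaded) + 0.4·1 + 0.3·h(Idle) + 0.1·0
h(Idle) = 0.3·h(Overloaded) + 0.5·1 + 0.1·h(Idle) + 0.1·0
Solving: h(Overloaded) = 0.8095, h(Idle) = 0.8254.
Starting from Idle, the probability is 0.8254.

0.8254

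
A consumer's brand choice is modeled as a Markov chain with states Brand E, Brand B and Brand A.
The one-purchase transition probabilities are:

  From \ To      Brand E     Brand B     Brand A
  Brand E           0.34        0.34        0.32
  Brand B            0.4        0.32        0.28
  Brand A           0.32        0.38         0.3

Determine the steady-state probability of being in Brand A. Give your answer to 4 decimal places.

Let the stationary distribution be π with π = πP and π_1 + π_2 + π_3 = 1.
π_1 = 0.34·π_1 + 0.4·π_2 + 0.32·π_3
π_2 = 0.34·π_1 + 0.32·π_2 + 0.38·π_3
Solving with the normalization constraint gives π = (0.3547, 0.3451, 0.3002).
So the stationary probability of Brand A is 0.3002.

0.3002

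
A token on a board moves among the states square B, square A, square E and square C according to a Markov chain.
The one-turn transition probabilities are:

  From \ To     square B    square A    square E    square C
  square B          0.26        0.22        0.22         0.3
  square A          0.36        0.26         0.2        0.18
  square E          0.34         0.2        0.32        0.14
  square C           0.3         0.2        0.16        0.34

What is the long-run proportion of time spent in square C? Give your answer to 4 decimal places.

Let the stationary distribution be π with π = πP and π_1 + π_2 + π_3 + π_4 = 1.
π_1 = 0.26·π_1 + 0.36·π_2 + 0.34·π_3 + 0.3·π_4
π_2 = 0.22·π_1 + 0.26·π_2 + 0.2·π_3 + 0.2·π_4
π_3 = 0.22·π_1 + 0.2·π_2 + 0.32·π_3 + 0.16·π_4
Solving with the normalization constraint gives π = (0.3097, 0.2194, 0.2230, 0.2479).
So the stationary probability of square C is 0.2479.

0.2479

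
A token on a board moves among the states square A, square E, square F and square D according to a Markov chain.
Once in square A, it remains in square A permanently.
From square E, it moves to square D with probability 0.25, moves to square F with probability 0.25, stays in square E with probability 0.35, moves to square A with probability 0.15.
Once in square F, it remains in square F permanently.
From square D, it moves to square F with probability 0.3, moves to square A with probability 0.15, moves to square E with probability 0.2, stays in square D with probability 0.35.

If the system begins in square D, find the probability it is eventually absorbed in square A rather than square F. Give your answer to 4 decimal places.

Let h(s) be the probability of absorption at square A starting from transient state s. Then h(square A) = 1 and h(square F) = 0. By first-step analysis:
h(square E) = 0.15·1 + 0.35·h(square E) + 0.25·0 + 0.25·h(square D)
h(square D) = 0.15·1 + 0.2·h(square E) + 0.3·0 + 0.35·h(square D)
Solving: h(square E) = 0.3624, h(square D) = 0.3423.
Starting from square D, the probability is 0.3423.

0.3423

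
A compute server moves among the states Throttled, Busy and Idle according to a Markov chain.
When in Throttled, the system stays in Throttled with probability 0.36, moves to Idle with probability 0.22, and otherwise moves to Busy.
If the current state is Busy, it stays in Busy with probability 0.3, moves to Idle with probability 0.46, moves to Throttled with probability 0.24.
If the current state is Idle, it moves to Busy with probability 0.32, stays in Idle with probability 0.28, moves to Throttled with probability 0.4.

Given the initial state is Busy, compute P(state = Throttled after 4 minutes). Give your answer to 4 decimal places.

0.3311

Propagate the distribution vector 4 minutes from Busy.
After 0 minutes: (0.0000, 1.0000, 0.0000)
After 1 minute: (0.2400, 0.3000, 0.4600)
After 2 minutes: (0.3424, 0.3380, 0.3196)
After 3 minutes: (0.3322, 0.3475, 0.3203)
After 4 minutes: (0.3311, 0.3463, 0.3226)
P(in Throttled after 4 minutes) = 0.3311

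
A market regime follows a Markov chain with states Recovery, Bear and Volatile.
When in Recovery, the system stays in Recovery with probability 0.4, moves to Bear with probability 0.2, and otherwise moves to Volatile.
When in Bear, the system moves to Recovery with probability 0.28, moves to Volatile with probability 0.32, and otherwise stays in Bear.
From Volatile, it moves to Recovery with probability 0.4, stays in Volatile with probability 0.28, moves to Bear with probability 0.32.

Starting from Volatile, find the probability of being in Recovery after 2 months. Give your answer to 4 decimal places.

Sum over the intermediate state after 1 month:
P = P(Volatile→Recovery)·P(Recovery→Recovery) + P(Volatile→Bear)·P(Bear→Recovery) + P(Volatile→Volatile)·P(Volatile→Recovery)
  = 0.4×0.4 + 0.32×0.28 + 0.28×0.4
  = 0.1600 + 0.0896 + 0.1120 = 0.3616

0.3616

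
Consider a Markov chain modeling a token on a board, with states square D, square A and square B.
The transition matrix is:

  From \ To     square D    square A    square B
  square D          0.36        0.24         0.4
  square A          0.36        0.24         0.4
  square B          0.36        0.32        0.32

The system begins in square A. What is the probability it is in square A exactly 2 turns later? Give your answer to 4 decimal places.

0.2720

Sum over the intermediate state after 1 turn:
P = P(square A→square D)·P(square D→square A) + P(square A→square A)·P(square A→square A) + P(square A→square B)·P(square B→square A)
  = 0.36×0.24 + 0.24×0.24 + 0.4×0.32
  = 0.0864 + 0.0576 + 0.1280 = 0.2720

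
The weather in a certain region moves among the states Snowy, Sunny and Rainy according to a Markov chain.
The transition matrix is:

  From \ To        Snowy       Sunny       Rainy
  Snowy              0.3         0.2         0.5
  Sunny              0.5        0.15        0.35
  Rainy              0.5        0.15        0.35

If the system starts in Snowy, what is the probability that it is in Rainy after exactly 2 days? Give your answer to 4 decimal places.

0.3950

Sum over the intermediate state after 1 day:
P = P(Snowy→Snowy)·P(Snowy→Rainy) + P(Snowy→Sunny)·P(Sunny→Rainy) + P(Snowy→Rainy)·P(Rainy→Rainy)
  = 0.3×0.5 + 0.2×0.35 + 0.5×0.35
  = 0.1500 + 0.0700 + 0.1750 = 0.3950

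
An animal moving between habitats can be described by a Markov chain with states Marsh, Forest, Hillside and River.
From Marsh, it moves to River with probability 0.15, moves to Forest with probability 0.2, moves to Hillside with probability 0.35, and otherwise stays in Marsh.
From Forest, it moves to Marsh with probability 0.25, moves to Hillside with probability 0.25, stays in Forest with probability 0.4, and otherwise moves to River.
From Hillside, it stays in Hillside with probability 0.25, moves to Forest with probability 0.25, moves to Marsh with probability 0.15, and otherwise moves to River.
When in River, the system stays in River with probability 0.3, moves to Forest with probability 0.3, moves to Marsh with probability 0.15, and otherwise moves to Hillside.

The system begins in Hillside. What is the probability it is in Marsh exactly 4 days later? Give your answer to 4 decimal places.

0.2111

Propagate the distribution vector 4 days from Hillside.
After 0 days: (0.0000, 0.0000, 1.0000, 0.0000)
After 1 day: (0.1500, 0.2500, 0.2500, 0.3500)
After 2 days: (0.1975, 0.2975, 0.2650, 0.2400)
After 3 days: (0.2094, 0.2968, 0.2698, 0.2241)
After 4 days: (0.2111, 0.2953, 0.2709, 0.2227)
P(in Marsh after 4 days) = 0.2111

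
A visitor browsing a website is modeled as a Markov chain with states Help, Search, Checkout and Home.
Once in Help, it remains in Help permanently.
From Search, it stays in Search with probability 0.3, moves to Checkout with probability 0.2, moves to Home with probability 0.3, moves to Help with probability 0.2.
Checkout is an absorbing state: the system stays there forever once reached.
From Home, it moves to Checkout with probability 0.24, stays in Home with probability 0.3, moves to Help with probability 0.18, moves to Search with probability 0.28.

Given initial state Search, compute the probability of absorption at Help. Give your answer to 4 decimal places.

Let h(s) be the probability of absorption at Help starting from transient state s. Then h(Help) = 1 and h(Checkout) = 0. By first-step analysis:
h(Search) = 0.2·1 + 0.3·h(Search) + 0.2·0 + 0.3·h(Home)
h(Home) = 0.18·1 + 0.28·h(Search) + 0.24·0 + 0.3·h(Home)
Solving: h(Search) = 0.4778, h(Home) = 0.4483.
Starting from Search, the probability is 0.4778.

0.4778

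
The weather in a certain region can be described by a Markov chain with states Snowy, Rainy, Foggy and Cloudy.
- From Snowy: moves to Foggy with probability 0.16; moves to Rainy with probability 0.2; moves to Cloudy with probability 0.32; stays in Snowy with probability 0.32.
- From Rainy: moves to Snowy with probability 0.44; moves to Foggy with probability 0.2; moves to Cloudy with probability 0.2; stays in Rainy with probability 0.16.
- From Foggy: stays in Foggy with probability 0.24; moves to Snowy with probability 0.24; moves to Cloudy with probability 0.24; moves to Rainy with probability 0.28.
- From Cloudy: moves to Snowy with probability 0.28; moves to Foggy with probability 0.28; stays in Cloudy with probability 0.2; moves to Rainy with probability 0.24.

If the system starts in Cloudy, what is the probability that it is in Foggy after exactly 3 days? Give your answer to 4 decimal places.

0.2155

Propagate the distribution vector 3 days from Cloudy.
After 0 days: (0.0000, 0.0000, 0.0000, 1.0000)
After 1 day: (0.2800, 0.2400, 0.2800, 0.2000)
After 2 days: (0.3184, 0.2208, 0.2160, 0.2448)
After 3 days: (0.3194, 0.2182, 0.2155, 0.2468)
P(in Foggy after 3 days) = 0.2155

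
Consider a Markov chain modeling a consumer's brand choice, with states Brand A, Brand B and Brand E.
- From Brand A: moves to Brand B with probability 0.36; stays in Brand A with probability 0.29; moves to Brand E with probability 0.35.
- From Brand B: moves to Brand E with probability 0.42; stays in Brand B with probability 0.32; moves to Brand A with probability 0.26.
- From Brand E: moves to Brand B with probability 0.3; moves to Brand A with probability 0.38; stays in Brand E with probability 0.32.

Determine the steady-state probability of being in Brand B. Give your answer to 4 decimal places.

0.3253

Let the stationary distribution be π with π = πP and π_1 + π_2 + π_3 = 1.
π_1 = 0.29·π_1 + 0.26·π_2 + 0.38·π_3
π_2 = 0.36·π_1 + 0.32·π_2 + 0.3·π_3
Solving with the normalization constraint gives π = (0.3128, 0.3253, 0.3619).
So the stationary probability of Brand B is 0.3253.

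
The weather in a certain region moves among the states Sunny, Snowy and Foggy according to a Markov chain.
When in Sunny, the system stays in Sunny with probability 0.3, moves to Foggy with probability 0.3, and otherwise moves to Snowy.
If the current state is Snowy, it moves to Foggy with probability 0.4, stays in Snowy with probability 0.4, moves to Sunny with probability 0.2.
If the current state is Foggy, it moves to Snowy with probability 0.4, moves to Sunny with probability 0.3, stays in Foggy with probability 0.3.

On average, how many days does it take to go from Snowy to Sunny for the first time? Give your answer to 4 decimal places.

4.2308

Let t(s) be the expected number of days to first reach Sunny from state s, with t(Sunny) = 0. Conditioning on the first day:
t(Snowy) = 1 + 0.4·t(Snowy) + 0.4·t(Foggy)
t(Foggy) = 1 + 0.4·t(Snowy) + 0.3·t(Foggy)
Solving: t(Snowy) = 4.2308, t(Foggy) = 3.8462.
Expected days from Snowy to Sunny: 4.2308.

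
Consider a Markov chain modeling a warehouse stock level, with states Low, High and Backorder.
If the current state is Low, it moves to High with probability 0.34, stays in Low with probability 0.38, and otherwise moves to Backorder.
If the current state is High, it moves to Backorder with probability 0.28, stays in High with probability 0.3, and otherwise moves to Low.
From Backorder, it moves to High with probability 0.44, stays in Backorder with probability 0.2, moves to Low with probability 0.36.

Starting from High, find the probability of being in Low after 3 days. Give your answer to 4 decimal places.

0.3891

Propagate the distribution vector 3 days from High.
After 0 days: (0.0000, 1.0000, 0.0000)
After 1 day: (0.4200, 0.3000, 0.2800)
After 2 days: (0.3864, 0.3560, 0.2576)
After 3 days: (0.3891, 0.3515, 0.2594)
P(in Low after 3 days) = 0.3891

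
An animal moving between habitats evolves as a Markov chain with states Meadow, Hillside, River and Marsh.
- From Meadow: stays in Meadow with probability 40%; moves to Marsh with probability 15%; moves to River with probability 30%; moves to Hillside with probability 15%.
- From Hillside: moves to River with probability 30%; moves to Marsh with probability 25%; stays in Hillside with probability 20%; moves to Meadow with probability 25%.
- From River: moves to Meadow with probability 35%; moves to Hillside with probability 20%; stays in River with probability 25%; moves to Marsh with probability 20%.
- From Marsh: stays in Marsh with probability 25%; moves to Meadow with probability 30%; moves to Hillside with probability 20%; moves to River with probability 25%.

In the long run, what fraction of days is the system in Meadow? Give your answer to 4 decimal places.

0.3385

Let the stationary distribution be π with π = πP and π_1 + π_2 + π_3 + π_4 = 1.
π_1 = 0.4·π_1 + 0.25·π_2 + 0.35·π_3 + 0.3·π_4
π_2 = 0.15·π_1 + 0.2·π_2 + 0.2·π_3 + 0.2·π_4
π_3 = 0.3·π_1 + 0.3·π_2 + 0.25·π_3 + 0.25·π_4
Solving with the normalization constraint gives π = (0.3385, 0.1831, 0.2761, 0.2023).
So the stationary probability of Meadow is 0.3385.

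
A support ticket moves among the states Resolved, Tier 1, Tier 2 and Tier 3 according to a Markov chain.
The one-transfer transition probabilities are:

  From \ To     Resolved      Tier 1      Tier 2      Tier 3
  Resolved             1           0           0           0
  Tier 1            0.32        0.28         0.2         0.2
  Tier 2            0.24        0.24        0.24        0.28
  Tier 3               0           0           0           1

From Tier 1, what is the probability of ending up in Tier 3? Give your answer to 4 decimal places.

0.4167

Let h(s) be the probability of absorption at Tier 3 starting from transient state s. Then h(Tier 3) = 1 and h(Resolved) = 0. By first-step analysis:
h(Tier 1) = 0.32·0 + 0.28·h(Tier 1) + 0.2·h(Tier 2) + 0.2·1
h(Tier 2) = 0.24·0 + 0.24·h(Tier 1) + 0.24·h(Tier 2) + 0.28·1
Solving: h(Tier 1) = 0.4167, h(Tier 2) = 0.5000.
Starting from Tier 1, the probability is 0.4167.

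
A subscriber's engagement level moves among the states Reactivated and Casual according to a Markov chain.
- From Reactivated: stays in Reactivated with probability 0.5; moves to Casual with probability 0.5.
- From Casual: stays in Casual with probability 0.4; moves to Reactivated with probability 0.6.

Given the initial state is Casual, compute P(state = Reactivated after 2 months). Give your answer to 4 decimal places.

Sum over the intermediate state after 1 month:
P = P(Casual→Reactivated)·P(Reactivated→Reactivated) + P(Casual→Casual)·P(Casual→Reactivated)
  = 0.6×0.5 + 0.4×0.6
  = 0.3000 + 0.2400 = 0.5400

0.5400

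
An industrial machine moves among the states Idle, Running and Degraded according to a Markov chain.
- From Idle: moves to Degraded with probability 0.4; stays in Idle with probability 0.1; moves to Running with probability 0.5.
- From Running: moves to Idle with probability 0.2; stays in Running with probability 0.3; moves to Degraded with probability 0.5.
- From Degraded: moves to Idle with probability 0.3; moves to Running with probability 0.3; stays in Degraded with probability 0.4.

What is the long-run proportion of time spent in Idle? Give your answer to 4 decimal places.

0.2213

Let the stationary distribution be π with π = πP and π_1 + π_2 + π_3 = 1.
π_1 = 0.1·π_1 + 0.2·π_2 + 0.3·π_3
π_2 = 0.5·π_1 + 0.3·π_2 + 0.3·π_3
Solving with the normalization constraint gives π = (0.2213, 0.3443, 0.4344).
So the stationary probability of Idle is 0.2213.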